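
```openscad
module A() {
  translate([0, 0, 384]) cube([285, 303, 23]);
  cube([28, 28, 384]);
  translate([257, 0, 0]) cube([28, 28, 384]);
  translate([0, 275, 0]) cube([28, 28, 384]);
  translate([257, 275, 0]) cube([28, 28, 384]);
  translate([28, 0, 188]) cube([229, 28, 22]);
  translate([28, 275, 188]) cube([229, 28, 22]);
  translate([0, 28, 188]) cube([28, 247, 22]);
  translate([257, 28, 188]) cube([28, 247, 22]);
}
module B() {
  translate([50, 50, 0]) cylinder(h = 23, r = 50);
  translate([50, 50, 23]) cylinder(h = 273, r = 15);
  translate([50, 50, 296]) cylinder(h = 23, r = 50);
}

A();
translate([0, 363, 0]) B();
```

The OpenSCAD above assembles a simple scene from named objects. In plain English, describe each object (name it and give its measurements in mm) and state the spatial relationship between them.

A is a four-legged stool. The seat is a 285×303×23 mm slab whose top surface is at z = 407 mm; four square legs, each 28×28 mm in cross-section, run from the floor (z = 0) to the underside of the seat, each flush with a corner of the seat. Four stretchers, 28 mm wide and 22 mm tall, connect adjacent legs with their undersides at z = 188 mm, each running between the inner faces of the legs it joins and aligned with the legs' outer faces on the other axis.

B is a spool: two coaxial disc flanges of radius 50 mm and thickness 23 mm, joined by a core cylinder of radius 15 mm and height 273 mm. The lower flange rests on z = 0 and the three cylinders share a vertical axis.

The spool is on the floor beside the stool on its +y side.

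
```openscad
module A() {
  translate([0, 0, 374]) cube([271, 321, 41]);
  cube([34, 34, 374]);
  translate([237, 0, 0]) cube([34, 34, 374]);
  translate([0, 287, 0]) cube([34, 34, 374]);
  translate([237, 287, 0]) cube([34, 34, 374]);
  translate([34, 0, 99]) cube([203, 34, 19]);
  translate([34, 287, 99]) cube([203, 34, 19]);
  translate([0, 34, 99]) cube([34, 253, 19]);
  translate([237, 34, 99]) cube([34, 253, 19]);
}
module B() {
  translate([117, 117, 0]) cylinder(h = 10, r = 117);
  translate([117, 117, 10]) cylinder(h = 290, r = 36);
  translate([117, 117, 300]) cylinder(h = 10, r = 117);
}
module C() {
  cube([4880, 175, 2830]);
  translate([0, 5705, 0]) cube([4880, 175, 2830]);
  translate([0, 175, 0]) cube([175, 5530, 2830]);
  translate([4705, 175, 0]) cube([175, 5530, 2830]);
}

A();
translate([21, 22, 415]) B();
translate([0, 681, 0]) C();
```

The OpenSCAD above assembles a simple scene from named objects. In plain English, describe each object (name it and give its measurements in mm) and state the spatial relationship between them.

A is a four-legged stool. The seat is 271×321 mm, 41 mm thick, top at z = 415 mm. It stands on four square legs, each 34×34 mm in cross-section, from z = 0 to the seat underside, each flush with a corner of the seat. Four stretchers, 34 mm wide and 19 mm tall, connect adjacent legs with their undersides at z = 99 mm, each running between the inner faces of the legs it joins and aligned with the legs' outer faces on the other axis.

B is a spool: two coaxial disc flanges of radius 117 mm and thickness 10 mm, joined by a core cylinder of radius 36 mm and height 290 mm. The lower flange rests on z = 0 and the three cylinders share a vertical axis.

C is the wall frame of a small rectangular building: four walls, each 2830 mm tall and 175 mm thick, enclosing a footprint 4880 mm (x) by 5880 mm (y) outside-to-outside, with no floor or roof. The front and back walls (the −y and +y sides) span the full width; the two side walls fit between them.

The spool is on top of the stool. The house frame is on the floor beside the stool on its +y side.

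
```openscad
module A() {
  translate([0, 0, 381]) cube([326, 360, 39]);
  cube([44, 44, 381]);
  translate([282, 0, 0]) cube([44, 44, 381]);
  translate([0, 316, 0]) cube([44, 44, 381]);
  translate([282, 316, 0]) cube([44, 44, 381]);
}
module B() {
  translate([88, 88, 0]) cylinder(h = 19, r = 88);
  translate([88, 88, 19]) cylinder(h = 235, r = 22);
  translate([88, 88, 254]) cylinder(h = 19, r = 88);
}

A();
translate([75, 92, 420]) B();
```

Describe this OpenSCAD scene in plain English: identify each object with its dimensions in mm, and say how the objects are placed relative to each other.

A is a four-legged stool. The seat is a 326×360×39 mm slab whose top surface is at z = 420 mm; four square legs, each 44×44 mm in cross-section, run from the floor (z = 0) to the underside of the seat, each flush with a corner of the seat.

B is a spool: two coaxial disc flanges of radius 88 mm and thickness 19 mm, joined by a core cylinder of radius 22 mm and height 235 mm. The lower flange rests on z = 0 and the three cylinders share a vertical axis.

The spool is on top of the stool, centred.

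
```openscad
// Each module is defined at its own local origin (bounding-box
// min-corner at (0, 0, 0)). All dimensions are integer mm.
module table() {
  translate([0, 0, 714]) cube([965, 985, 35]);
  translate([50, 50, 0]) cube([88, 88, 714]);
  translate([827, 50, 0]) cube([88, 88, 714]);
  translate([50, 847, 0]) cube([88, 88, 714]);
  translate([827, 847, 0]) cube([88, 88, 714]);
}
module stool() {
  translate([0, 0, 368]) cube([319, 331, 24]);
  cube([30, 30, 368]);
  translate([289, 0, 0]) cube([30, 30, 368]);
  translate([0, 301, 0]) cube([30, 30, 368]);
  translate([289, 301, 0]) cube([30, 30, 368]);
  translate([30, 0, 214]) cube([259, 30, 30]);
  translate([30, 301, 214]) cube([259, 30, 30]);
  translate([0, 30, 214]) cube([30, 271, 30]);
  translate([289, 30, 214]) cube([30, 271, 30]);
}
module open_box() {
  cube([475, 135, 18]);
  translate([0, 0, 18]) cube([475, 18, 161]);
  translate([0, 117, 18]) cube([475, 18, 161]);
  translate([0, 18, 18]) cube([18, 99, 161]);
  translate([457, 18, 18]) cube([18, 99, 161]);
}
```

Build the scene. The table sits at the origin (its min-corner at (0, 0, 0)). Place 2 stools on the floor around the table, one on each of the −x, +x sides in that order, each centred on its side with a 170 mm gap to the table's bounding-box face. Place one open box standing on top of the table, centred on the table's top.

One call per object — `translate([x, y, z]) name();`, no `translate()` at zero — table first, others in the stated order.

table();
translate([-489, 327, 0]) stool();
translate([1135, 327, 0]) stool();
translate([245, 425, 749]) open_box();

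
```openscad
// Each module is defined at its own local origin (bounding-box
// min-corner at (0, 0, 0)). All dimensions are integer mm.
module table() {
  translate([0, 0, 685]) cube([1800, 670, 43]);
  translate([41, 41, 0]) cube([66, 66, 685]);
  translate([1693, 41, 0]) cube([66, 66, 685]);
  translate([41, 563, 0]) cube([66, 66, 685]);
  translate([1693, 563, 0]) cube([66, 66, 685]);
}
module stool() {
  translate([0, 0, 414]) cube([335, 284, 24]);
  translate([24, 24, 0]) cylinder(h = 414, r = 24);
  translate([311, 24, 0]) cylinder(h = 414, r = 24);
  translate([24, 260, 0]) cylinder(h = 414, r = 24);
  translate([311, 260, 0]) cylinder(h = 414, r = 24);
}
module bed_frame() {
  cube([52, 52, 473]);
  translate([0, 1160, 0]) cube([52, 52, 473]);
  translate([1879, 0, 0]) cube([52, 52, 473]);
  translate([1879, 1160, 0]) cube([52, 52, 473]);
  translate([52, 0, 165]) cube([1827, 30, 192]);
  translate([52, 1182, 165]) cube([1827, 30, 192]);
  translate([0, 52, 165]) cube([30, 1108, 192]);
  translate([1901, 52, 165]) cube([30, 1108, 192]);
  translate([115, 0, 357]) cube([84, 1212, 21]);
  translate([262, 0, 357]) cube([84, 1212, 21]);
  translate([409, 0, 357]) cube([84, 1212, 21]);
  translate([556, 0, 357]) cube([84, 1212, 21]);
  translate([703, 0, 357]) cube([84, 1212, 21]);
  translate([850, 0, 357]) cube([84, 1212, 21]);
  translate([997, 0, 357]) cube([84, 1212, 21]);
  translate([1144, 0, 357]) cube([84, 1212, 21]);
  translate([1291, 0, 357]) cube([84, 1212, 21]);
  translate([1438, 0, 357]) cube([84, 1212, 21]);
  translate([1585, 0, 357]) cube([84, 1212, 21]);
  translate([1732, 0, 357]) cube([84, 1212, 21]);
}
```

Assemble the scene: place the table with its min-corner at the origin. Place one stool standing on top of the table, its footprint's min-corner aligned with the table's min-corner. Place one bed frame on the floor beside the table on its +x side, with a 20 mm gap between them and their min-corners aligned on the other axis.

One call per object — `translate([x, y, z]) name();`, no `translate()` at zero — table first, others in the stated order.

table();
translate([0, 0, 728]) stool();
translate([1820, 0, 0]) bed_frame();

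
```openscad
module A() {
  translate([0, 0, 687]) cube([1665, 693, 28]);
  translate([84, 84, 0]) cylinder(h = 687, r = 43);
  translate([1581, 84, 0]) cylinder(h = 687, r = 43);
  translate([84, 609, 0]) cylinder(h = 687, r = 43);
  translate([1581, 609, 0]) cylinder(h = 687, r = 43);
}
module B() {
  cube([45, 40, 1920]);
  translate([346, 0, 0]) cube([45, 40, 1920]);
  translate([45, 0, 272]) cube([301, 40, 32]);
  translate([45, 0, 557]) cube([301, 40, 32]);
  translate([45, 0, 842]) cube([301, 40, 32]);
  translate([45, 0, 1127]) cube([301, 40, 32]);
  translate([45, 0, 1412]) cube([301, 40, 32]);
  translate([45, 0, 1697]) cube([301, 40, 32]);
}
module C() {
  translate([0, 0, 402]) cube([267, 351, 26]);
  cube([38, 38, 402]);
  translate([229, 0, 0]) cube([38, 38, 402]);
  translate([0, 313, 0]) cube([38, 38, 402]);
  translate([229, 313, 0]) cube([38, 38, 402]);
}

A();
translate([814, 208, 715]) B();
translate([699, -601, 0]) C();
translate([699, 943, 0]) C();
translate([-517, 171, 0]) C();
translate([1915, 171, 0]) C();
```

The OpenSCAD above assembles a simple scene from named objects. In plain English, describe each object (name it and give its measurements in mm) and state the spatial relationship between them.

A is a table with a 1665×693 mm rectangular top, 28 mm thick, top surface at z = 715 mm, supported by four round legs of 86 mm diameter, each leg's bounding box inset 41 mm from the nearest pair of top edges, running from the floor.

B is a straight ladder. Two 45×40 mm vertical rails, 1920 mm tall, stand 391 mm apart (outside-to-outside) with their front faces coplanar on the −y side. 6 rungs, each 40 mm deep and 32 mm tall, span between the inner faces of the rails, front faces flush with the rails. The lowest rung's underside is at z = 272 mm and rungs are spaced 285 mm apart (underside to underside).

C is a four-legged stool. The seat is 267×351 mm, 26 mm thick, top at z = 428 mm. It stands on four square legs, each 38×38 mm in cross-section, from z = 0 to the seat underside, each flush with a corner of the seat.

The ladder is on top of the table. Four stools sit around the table at the −y, +y, −x, +x sides.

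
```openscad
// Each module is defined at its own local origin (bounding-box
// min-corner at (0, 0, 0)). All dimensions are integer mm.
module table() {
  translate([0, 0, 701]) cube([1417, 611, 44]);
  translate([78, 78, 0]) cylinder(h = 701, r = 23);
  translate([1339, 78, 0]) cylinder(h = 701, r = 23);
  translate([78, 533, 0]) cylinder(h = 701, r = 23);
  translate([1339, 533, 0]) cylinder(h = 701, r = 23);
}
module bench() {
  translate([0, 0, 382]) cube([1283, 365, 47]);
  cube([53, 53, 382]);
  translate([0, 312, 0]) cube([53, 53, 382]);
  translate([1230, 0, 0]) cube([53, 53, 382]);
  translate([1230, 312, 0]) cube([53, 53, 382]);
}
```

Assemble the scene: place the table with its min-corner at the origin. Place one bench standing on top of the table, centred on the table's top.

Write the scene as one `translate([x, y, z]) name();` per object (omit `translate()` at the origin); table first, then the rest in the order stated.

table();
translate([67, 123, 745]) bench();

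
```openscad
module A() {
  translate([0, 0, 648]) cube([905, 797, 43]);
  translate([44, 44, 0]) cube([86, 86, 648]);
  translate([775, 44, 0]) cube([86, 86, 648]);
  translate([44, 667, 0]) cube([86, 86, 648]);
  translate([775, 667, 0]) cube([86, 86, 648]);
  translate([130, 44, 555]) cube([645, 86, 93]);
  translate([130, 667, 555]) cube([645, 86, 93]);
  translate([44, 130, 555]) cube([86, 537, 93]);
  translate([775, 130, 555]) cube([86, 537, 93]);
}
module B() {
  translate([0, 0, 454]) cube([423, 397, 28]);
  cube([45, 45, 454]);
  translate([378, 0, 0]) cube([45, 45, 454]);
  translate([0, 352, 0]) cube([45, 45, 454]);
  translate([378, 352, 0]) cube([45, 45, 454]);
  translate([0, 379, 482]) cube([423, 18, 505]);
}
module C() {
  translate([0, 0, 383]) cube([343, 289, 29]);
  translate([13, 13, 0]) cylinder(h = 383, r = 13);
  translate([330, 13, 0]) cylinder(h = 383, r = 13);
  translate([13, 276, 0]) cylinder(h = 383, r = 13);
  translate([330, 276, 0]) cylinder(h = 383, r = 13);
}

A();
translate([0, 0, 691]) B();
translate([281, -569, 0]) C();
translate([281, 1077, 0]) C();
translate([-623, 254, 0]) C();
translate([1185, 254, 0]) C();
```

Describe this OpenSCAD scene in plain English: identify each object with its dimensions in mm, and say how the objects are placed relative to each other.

A is a table: top 905 mm (x) × 797 mm (y), 43 mm thick, upper face at z = 691 mm, on four 86×86 mm square legs, each inset 44 mm from the nearest pair of top edges, running from z = 0 to the bottom of the top. Four apron rails, 86 mm thick and 93 mm tall, run between adjacent legs with their top edges flush with the underside of the top and their outer faces flush with the legs' outer faces.

B is a chair: 423×397 mm seat, 28 mm thick, top at z = 482 mm, on four 45 mm square corner legs flush with the seat edges. A 18 mm thick backrest slab spans the full seat width, extending 505 mm above the seat top, its back face flush with the seat's +y edge.

C is a simple wooden stool: a rectangular seat 343 mm (x) by 289 mm (y), 29 mm thick, top face at z = 412 mm, on four round legs, each 26 mm in diameter. The legs rest on z = 0, each leg's axis is inset half a diameter from the nearest pair of seat edges (so the leg's bounding box is flush with the corner).

The chair is on top of the table. Four stools sit around the table at the −y, +y, −x, +x sides.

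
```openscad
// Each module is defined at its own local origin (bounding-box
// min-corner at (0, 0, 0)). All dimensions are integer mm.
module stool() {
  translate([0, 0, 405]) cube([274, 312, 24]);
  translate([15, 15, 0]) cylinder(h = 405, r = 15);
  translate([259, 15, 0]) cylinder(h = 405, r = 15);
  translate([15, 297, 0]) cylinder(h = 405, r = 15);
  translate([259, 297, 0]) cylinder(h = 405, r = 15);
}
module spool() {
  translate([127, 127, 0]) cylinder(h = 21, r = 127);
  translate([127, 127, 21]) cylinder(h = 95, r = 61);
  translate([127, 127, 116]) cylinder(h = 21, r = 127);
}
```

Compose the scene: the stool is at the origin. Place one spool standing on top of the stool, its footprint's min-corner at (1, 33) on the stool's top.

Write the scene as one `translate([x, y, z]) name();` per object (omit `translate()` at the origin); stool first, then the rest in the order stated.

stool();
translate([1, 33, 429]) spool();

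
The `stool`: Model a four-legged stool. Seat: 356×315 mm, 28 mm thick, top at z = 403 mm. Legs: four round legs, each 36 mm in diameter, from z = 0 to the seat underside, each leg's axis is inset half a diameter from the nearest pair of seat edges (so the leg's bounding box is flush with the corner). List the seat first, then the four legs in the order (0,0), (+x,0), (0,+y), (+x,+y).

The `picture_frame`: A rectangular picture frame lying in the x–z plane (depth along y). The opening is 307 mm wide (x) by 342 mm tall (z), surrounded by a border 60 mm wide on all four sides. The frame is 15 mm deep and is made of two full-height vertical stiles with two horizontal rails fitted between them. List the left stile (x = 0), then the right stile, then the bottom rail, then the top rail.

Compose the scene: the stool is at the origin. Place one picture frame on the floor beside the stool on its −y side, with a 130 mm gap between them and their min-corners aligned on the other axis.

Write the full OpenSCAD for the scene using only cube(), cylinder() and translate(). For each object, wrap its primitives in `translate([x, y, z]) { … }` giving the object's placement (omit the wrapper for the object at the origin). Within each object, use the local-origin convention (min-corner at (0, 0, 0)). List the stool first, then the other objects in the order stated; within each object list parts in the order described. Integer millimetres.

translate([0, 0, 375]) cube([356, 315, 28]);
translate([18, 18, 0]) cylinder(h = 375, r = 18);
translate([338, 18, 0]) cylinder(h = 375, r = 18);
translate([18, 297, 0]) cylinder(h = 375, r = 18);
translate([338, 297, 0]) cylinder(h = 375, r = 18);
translate([0, -145, 0]) {
  cube([60, 15, 462]);
  translate([367, 0, 0]) cube([60, 15, 462]);
  translate([60, 0, 0]) cube([307, 15, 60]);
  translate([60, 0, 402]) cube([307, 15, 60]);
}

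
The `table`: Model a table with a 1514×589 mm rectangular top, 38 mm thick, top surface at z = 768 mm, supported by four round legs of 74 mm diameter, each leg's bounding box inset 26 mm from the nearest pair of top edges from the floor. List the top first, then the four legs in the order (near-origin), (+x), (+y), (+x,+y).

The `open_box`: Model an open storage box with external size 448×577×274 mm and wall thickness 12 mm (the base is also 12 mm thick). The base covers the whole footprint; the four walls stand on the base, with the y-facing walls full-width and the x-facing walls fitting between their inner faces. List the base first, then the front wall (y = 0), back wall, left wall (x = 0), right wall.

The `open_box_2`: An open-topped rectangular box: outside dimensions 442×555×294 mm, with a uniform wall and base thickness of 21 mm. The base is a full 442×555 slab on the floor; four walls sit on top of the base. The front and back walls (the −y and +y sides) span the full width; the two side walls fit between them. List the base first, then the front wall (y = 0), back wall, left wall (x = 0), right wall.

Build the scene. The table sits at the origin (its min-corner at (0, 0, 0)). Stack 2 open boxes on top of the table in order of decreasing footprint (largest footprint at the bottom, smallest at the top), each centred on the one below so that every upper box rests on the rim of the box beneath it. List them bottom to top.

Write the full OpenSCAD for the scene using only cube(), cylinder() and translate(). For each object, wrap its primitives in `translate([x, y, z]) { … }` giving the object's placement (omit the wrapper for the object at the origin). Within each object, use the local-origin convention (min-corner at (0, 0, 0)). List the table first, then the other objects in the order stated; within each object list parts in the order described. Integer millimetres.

translate([0, 0, 730]) cube([1514, 589, 38]);
translate([63, 63, 0]) cylinder(h = 730, r = 37);
translate([1451, 63, 0]) cylinder(h = 730, r = 37);
translate([63, 526, 0]) cylinder(h = 730, r = 37);
translate([1451, 526, 0]) cylinder(h = 730, r = 37);
translate([533, 6, 768]) {
  cube([448, 577, 12]);
  translate([0, 0, 12]) cube([448, 12, 262]);
  translate([0, 565, 12]) cube([448, 12, 262]);
  translate([0, 12, 12]) cube([12, 553, 262]);
  translate([436, 12, 12]) cube([12, 553, 262]);
}
translate([536, 17, 1042]) {
  cube([442, 555, 21]);
  translate([0, 0, 21]) cube([442, 21, 273]);
  translate([0, 534, 21]) cube([442, 21, 273]);
  translate([0, 21, 21]) cube([21, 513, 273]);
  translate([421, 21, 21]) cube([21, 513, 273]);
}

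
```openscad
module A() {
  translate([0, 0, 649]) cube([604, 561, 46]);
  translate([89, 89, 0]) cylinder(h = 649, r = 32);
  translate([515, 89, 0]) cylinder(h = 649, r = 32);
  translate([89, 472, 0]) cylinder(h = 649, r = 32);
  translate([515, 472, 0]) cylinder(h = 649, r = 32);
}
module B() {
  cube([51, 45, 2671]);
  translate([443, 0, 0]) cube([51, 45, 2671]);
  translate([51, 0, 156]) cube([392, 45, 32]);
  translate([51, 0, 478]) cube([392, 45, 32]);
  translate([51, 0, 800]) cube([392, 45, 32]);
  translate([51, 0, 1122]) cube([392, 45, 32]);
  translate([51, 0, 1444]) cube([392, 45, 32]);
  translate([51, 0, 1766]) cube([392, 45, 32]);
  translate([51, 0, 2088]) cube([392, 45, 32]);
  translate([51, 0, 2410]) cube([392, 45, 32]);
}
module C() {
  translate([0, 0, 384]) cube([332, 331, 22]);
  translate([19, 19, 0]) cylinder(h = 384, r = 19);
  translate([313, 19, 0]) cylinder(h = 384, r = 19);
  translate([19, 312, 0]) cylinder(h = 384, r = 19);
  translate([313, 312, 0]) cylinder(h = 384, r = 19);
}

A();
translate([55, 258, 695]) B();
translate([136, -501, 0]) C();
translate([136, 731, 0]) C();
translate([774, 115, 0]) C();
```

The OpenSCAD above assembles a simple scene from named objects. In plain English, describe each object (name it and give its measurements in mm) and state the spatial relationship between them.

A is a rectangular dining table. The top is 604×561×46 mm with its upper surface at z = 695 mm. It stands on four round legs of 64 mm diameter, each leg's bounding box inset 57 mm from the nearest pair of top edges, running from the floor to the underside of the top.

B is a wooden ladder with two side rails of 51×45 mm section and 2671 mm height, set 494 mm apart overall. Between them run 8 rectangular rungs (45 mm deep, 32 mm thick), front faces flush with the rails' −y face. The bottom of the first rung is 156 mm above the floor and each subsequent rung is 322 mm higher than the one below.

C is a simple wooden stool: a rectangular seat 332 mm (x) by 331 mm (y), 22 mm thick, top face at z = 406 mm, on four round legs, each 38 mm in diameter. The legs rest on z = 0, each leg's axis is inset half a diameter from the nearest pair of seat edges (so the leg's bounding box is flush with the corner).

The ladder is on top of the table, centred. Three stools sit around the table at the −y, +y, +x sides.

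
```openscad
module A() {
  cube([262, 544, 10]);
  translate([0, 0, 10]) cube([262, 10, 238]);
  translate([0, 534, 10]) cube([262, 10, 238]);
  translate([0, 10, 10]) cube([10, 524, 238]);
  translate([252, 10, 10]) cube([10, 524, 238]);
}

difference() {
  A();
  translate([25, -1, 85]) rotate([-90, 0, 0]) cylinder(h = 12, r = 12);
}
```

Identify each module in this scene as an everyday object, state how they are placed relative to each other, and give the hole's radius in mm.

The subtracted cylinder has r = 12 mm.

A is an open box. The open box has a circular hole through its front wall. The hole's radius is 12 mm.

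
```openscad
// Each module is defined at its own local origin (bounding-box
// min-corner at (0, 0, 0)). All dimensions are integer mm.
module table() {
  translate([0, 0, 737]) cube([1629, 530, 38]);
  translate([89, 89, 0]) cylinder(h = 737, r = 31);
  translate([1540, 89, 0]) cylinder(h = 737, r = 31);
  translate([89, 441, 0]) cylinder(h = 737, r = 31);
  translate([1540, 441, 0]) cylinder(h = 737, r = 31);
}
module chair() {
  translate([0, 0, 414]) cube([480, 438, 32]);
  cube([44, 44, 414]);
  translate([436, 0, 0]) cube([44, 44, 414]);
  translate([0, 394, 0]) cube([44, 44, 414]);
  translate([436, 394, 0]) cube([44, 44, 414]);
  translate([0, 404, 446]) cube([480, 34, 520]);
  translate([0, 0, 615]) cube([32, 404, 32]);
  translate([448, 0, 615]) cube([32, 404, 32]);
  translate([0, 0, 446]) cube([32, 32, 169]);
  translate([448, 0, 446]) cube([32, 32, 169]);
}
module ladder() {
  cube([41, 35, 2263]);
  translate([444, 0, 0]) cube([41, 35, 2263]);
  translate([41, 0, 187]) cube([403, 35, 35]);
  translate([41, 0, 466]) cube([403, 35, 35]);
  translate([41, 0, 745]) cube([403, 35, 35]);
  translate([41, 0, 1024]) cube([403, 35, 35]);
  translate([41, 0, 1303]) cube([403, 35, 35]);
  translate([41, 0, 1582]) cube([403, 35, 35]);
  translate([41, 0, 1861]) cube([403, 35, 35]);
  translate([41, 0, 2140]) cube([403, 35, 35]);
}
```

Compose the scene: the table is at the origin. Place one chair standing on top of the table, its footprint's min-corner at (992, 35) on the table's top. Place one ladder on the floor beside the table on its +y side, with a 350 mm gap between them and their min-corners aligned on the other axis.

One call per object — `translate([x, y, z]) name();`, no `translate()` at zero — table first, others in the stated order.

table();
translate([992, 35, 775]) chair();
translate([0, 880, 0]) ladder();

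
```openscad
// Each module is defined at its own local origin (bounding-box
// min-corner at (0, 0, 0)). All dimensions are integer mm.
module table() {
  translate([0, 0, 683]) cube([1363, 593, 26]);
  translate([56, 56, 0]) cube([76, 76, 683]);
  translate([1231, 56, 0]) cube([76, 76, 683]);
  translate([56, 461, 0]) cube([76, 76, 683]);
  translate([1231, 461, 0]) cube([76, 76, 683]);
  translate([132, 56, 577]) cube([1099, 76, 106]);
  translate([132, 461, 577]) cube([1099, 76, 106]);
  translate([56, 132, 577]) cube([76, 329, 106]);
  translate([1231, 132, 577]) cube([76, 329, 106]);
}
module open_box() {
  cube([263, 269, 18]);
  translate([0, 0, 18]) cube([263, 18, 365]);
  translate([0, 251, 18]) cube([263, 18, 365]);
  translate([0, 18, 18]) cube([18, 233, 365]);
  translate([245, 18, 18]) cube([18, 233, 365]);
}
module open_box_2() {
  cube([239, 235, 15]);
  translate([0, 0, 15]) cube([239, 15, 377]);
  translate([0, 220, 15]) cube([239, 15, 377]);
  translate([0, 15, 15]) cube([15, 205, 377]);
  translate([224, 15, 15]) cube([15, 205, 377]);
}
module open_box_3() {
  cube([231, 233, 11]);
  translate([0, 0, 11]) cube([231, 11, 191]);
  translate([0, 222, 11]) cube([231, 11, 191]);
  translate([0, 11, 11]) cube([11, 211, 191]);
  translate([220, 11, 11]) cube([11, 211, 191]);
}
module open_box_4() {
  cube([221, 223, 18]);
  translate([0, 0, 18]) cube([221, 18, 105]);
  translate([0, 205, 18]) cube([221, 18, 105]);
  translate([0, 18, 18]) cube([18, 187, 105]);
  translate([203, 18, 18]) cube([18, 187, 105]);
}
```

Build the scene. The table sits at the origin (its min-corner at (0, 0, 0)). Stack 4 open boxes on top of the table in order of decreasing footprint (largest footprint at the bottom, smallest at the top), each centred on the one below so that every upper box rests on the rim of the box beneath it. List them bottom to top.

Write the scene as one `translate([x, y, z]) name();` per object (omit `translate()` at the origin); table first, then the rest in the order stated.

table();
translate([550, 162, 709]) open_box();
translate([562, 179, 1092]) open_box_2();
translate([566, 180, 1484]) open_box_3();
translate([571, 185, 1686]) open_box_4();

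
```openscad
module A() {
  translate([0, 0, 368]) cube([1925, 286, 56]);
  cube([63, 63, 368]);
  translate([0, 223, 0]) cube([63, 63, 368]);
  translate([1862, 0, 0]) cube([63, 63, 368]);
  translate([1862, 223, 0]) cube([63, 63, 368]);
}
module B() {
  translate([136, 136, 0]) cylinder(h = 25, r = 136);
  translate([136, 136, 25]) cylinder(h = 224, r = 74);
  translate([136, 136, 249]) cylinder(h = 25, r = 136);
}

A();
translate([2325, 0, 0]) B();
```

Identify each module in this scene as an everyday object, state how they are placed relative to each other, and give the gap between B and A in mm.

The spool's nearest face is 400 mm from the bench's +x face.

A is a bench. B is a spool. The spool is on the floor beside the bench on its +x side. The gap between the spool and the bench is 400 mm.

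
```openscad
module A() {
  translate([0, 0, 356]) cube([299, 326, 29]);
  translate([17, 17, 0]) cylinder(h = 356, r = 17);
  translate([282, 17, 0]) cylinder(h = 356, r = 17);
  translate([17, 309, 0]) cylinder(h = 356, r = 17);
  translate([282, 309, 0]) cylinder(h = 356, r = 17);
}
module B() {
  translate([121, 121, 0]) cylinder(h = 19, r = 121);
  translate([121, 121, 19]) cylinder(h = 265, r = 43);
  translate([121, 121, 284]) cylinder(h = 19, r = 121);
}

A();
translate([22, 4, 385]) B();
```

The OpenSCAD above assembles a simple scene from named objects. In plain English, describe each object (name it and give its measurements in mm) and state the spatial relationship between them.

A is a four-legged stool. The seat is a 299×326×29 mm slab whose top surface is at z = 385 mm; four round legs, each 34 mm in diameter, run from the floor (z = 0) to the underside of the seat, each leg's axis is inset half a diameter from the nearest pair of seat edges (so the leg's bounding box is flush with the corner).

B is a spool: two coaxial disc flanges of radius 121 mm and thickness 19 mm, joined by a core cylinder of radius 43 mm and height 265 mm. The lower flange rests on z = 0 and the three cylinders share a vertical axis.

The spool is on top of the stool.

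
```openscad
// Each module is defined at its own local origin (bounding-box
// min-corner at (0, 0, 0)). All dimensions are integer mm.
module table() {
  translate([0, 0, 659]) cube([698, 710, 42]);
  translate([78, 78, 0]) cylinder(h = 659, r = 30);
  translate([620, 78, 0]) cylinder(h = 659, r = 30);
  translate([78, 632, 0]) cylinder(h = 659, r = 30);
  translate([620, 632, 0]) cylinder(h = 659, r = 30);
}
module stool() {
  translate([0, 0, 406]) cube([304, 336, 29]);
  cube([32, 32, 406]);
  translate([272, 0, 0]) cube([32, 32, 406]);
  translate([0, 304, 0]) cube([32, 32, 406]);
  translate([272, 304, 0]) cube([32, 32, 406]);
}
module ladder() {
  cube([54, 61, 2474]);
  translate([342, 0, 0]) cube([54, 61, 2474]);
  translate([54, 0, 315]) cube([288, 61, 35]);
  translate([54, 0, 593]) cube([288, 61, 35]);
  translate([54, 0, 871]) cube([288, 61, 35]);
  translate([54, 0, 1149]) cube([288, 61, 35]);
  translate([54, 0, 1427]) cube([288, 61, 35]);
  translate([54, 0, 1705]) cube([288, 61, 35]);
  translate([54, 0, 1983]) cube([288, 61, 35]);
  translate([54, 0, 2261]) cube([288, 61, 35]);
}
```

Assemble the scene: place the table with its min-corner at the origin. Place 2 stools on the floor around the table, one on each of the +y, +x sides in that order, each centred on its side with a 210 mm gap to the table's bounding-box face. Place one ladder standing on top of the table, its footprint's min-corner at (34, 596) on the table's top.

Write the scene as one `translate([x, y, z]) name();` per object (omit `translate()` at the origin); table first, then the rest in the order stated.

table();
translate([197, 920, 0]) stool();
translate([908, 187, 0]) stool();
translate([34, 596, 701]) ladder();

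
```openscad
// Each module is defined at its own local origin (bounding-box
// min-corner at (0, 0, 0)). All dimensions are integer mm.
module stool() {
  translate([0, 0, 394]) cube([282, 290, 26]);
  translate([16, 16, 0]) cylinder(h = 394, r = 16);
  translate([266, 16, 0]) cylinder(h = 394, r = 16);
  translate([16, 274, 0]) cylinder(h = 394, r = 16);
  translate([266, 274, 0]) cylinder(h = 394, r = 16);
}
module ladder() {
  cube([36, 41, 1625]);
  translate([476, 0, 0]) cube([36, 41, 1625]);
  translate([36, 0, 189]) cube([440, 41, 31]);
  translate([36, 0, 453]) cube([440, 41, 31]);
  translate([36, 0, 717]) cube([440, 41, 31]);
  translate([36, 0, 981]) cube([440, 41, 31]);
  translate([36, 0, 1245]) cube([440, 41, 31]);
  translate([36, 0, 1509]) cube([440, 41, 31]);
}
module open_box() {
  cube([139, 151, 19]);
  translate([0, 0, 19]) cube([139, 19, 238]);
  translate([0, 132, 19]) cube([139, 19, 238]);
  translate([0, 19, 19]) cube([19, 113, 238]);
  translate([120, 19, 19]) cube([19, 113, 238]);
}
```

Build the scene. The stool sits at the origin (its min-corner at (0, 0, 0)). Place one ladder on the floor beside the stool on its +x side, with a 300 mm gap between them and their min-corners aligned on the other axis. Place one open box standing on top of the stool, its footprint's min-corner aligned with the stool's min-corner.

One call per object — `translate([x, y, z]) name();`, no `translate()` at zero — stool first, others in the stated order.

stool();
translate([582, 0, 0]) ladder();
translate([0, 0, 420]) open_box();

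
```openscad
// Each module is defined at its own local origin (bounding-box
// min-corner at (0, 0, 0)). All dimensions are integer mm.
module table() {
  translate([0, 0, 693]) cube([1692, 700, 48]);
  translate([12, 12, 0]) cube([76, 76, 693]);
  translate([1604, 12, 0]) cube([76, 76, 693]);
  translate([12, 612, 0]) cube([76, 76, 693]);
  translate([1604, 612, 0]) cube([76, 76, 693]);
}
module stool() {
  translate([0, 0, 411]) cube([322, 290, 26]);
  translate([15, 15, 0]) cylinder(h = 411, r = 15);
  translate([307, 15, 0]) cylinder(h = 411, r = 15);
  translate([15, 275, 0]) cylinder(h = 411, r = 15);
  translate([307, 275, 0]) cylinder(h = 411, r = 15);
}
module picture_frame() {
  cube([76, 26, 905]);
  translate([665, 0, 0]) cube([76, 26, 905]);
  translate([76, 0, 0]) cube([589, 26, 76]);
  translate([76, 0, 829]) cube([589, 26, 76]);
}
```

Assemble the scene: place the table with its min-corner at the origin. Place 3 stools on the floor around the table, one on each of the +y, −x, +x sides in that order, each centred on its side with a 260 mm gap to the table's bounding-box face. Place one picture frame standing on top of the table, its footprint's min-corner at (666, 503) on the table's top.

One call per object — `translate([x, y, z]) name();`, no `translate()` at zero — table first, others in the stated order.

table();
translate([685, 960, 0]) stool();
translate([-582, 205, 0]) stool();
translate([1952, 205, 0]) stool();
translate([666, 503, 741]) picture_frame();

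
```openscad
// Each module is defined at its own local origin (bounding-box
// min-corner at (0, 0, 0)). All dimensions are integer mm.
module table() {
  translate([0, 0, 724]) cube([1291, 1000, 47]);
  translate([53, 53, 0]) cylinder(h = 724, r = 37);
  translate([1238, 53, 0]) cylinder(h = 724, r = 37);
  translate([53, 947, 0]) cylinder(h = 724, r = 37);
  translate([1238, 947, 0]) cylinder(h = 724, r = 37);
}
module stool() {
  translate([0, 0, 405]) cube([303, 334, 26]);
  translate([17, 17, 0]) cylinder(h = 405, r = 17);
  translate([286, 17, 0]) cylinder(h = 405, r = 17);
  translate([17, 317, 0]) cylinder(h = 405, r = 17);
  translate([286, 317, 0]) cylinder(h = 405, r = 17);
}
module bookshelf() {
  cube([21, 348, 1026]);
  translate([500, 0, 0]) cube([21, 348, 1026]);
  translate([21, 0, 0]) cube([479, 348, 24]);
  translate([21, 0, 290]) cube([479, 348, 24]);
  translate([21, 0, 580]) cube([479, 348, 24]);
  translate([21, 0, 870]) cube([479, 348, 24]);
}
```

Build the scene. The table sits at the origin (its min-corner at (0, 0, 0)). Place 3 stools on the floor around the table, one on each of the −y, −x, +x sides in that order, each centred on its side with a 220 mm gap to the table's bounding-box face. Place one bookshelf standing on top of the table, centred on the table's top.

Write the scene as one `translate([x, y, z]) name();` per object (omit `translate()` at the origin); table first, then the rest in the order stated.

table();
translate([494, -554, 0]) stool();
translate([-523, 333, 0]) stool();
translate([1511, 333, 0]) stool();
translate([385, 326, 771]) bookshelf();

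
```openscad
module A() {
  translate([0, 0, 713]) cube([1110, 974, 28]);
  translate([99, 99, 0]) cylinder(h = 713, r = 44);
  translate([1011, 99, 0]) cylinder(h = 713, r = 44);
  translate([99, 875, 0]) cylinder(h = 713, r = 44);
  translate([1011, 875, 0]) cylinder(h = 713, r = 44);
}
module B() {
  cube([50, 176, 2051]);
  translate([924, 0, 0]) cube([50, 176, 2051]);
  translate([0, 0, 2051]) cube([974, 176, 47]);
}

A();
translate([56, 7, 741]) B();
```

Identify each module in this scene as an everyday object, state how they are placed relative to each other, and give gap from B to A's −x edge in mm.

The door frame's min-x is at 56; the table's min-x is 0; gap = 56 mm.

A is a table. B is a door frame. The door frame is on top of the table. The gap from the door frame to the table's −x edge is 56 mm.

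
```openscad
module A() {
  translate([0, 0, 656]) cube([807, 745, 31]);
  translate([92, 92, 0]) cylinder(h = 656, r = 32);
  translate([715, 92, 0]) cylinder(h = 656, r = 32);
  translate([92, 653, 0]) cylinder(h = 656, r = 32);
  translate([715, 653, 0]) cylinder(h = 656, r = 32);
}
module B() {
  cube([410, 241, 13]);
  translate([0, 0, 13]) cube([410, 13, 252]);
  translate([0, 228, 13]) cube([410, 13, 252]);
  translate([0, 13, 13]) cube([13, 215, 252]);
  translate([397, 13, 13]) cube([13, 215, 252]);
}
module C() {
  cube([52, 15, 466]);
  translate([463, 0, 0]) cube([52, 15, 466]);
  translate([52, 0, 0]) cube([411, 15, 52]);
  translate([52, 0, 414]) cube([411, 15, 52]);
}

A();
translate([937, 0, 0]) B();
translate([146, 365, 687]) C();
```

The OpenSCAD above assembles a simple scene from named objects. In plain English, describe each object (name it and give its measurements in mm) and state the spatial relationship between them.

A is a rectangular dining table. The top is 807×745×31 mm with its upper surface at z = 687 mm. It stands on four round legs of 64 mm diameter, each leg's bounding box inset 60 mm from the nearest pair of top edges, running from the floor to the underside of the top.

B is an open storage box with external size 410×241×265 mm and wall thickness 13 mm (the base is also 13 mm thick). The base covers the whole footprint; the four walls stand on the base, with the y-facing walls full-width and the x-facing walls fitting between their inner faces.

C is a picture frame with a 411×362 mm rectangular opening (x by z) and a uniform 52 mm border on every side. Frame depth is 15 mm along y. It is built from two vertical stiles running the full outside height and two horizontal rails spanning the gap between the stiles.

The open box is on the floor beside the table on its +x side. The picture frame is on top of the table, centred.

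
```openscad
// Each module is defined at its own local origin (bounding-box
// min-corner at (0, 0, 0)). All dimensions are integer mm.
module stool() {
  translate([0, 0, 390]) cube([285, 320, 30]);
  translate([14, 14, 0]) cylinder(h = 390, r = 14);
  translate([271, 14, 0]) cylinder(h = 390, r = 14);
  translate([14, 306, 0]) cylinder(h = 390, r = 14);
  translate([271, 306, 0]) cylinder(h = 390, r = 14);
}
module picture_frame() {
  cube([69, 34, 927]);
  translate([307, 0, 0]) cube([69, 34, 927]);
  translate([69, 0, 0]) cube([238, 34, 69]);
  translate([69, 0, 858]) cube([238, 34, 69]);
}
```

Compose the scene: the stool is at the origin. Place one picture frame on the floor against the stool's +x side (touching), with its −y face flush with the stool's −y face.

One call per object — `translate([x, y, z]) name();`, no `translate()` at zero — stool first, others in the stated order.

stool();
translate([285, 0, 0]) picture_frame();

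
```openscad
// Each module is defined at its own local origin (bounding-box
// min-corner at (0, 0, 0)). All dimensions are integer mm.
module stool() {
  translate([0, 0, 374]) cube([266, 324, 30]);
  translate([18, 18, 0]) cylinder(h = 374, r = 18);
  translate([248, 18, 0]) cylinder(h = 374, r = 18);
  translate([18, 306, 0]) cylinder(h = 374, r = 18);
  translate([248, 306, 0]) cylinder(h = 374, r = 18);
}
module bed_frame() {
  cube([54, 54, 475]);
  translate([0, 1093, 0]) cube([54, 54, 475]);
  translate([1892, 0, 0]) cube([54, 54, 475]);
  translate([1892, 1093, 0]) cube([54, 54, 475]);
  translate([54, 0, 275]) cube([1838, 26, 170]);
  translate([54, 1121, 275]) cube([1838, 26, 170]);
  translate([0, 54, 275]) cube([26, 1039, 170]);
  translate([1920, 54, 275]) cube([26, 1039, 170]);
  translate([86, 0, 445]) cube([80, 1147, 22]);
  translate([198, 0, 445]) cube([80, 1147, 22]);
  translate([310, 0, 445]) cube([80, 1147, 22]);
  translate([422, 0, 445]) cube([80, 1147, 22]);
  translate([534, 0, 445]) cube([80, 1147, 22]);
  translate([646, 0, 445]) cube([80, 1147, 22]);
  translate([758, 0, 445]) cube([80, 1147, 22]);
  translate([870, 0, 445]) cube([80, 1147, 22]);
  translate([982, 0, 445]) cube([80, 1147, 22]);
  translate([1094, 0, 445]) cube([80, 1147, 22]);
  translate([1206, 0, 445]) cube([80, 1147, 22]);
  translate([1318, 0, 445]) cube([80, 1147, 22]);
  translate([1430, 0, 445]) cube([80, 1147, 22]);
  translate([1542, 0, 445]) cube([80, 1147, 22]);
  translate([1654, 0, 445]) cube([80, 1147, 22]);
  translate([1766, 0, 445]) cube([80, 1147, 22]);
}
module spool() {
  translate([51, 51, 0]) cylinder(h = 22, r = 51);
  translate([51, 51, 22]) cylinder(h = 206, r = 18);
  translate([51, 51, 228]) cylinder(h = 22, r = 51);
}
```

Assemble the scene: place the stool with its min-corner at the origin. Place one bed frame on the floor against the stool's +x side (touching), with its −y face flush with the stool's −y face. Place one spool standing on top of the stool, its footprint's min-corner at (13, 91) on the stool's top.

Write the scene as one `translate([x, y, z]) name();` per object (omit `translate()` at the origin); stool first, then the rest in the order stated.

stool();
translate([266, 0, 0]) bed_frame();
translate([13, 91, 404]) spool();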